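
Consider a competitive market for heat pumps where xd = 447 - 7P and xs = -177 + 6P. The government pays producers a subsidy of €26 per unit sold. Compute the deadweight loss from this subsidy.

Pre-subsidy: 447 - 7P = -177 + 6P gives P* = 48, x* = 111.
With the subsidy, sellers receive Ps = Pb + 26 for each unit, where Pb is the price buyers pay.
Supply in terms of Pb becomes xs = -177 + 6(Pb + 26) = -21 + 6Pb. Setting this equal to demand: 447 - 7Pb = -21 + 6Pb, so Pb = 36.
Sellers receive Ps = 36 + 26 = 62; x' = 447 − 7·36 = 195.
The subsidy expands output by 195 − 111 = 84 past the efficient level; on those units the gap between marginal cost and willingness to pay runs from 0 up to 26.
DWL = ½ × 26 × 84 = 1092.

Deadweight loss = €1092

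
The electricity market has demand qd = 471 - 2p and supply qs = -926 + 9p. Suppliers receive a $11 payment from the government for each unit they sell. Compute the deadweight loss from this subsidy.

Deadweight loss = $99

Pre-subsidy: 471 - 2p = -926 + 9p gives p* = 127, q* = 217.
With the subsidy, sellers receive ps = pb + 11 for each unit, where pb is the price buyers pay.
Supply in terms of pb becomes qs = -926 + 9(pb + 11) = -827 + 9pb. Setting this equal to demand: 471 - 2pb = -827 + 9pb, so pb = 118.
Sellers receive ps = 118 + 11 = 129; q' = 471 − 2·118 = 235.
The subsidy expands output by 235 − 217 = 18 past the efficient level; on those units the gap between marginal cost and willingness to pay runs from 0 up to 11.
DWL = ½ × 11 × 18 = 99.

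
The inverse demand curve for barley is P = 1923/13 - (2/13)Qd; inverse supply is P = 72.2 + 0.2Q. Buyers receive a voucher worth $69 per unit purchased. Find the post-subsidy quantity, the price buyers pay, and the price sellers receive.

Q' = 409; buyers pay $85; sellers receive $154

Pre-subsidy: 1923/13 - (2/13)Q = 72.2 + 0.2Q gives Q* = 214 and P* = 115.
With the rebate, buyers effectively pay Pb = Ps − 69, where Ps is the price sellers receive.
On the curves, Pb = 1923/13 - (2/13)Q and Ps = 72.2 + 0.2Q; the wedge Ps − Pb = 69 gives 72.2 + 0.2Q − (1923/13 - (2/13)Q) = 69, so Q' = 409.
Then Pb = 1923/13 − (2/13)·409 = 85 and Ps = 72.2 + 0.2·409 = 154.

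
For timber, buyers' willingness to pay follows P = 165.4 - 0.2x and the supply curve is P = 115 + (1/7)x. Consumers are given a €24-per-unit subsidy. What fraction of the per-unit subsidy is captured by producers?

Pre-subsidy: 165.4 - 0.2x = 115 + (1/7)x gives x* = 147 and P* = 136.
With the rebate, buyers effectively pay Pb = Ps − 24, where Ps is the price sellers receive.
On the curves, Pb = 165.4 - 0.2x and Ps = 115 + (1/7)x; the wedge Ps − Pb = 24 gives 115 + (1/7)x − (165.4 - 0.2x) = 24, so x' = 217.
Then Pb = 165.4 − 0.2·217 = 122 and Ps = 115 + (1/7)·217 = 146.
Buyers' price falls by P* − Pb = 136 − 122 = 14; sellers' price rises by Ps − P* = 146 − 136 = 10.
So producers capture 10/24 = 5/12 of each unit of subsidy.

Producer share = 5/12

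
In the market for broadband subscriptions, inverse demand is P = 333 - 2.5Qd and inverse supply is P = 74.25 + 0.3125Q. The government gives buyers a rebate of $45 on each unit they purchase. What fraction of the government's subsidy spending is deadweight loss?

DWL / government spending = 2/27

Pre-subsidy: 333 - 2.5Q = 74.25 + 0.3125Q gives Q* = 92 and P* = 103.
With the rebate, buyers effectively pay Pb = Ps − 45, where Ps is the price sellers receive.
On the curves, Pb = 333 - 2.5Q and Ps = 74.25 + 0.3125Q; the wedge Ps − Pb = 45 gives 74.25 + 0.3125Q − (333 - 2.5Q) = 45, so Q' = 108.
Then Pb = 333 − 2.5·108 = 63 and Ps = 74.25 + 0.3125·108 = 108.
ΔCS = ½(92 + 108)(103 − 63) = 4000; ΔPS = ½(92 + 108)(108 − 103) = 500.
Government spending = 45 × 108 = 4860.
DWL = ½ × 45 × (108 − 92) = 360; fraction = 360 / 4860 = 2/27.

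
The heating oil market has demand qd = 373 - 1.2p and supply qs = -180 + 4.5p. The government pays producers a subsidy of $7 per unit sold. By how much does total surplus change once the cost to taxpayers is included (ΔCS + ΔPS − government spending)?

Net change in total surplus = -441/19

Pre-subsidy: 373 - 1.2p = -180 + 4.5p gives p* = 5530/57, q* = 4875/19.
With the subsidy, sellers receive ps = pb + 7 for each unit, where pb is the price buyers pay.
Supply in terms of pb becomes qs = -180 + 4.5(pb + 7) = -148.5 + 4.5pb. Setting this equal to demand: 373 - 1.2pb = -148.5 + 4.5pb, so pb = 5215/57.
Sellers receive ps = 5215/57 + 7 = 5614/57; q' = 373 − 1.2·(5215/57) = 5001/19.
ΔCS = ½(4875/19 + 5001/19)(5530/57 − 5215/57) = 518490/361; ΔPS = ½(4875/19 + 5001/19)(5614/57 − 5530/57) = 138264/361.
Government spending = 7 × 5001/19 = 35007/19.
Net change = 518490/361 + 138264/361 − 35007/19 = -441/19. The loss equals the DWL triangle ½·7·126/19.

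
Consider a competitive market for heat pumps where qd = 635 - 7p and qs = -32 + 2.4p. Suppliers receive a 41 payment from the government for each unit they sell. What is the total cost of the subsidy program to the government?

Government cost = 407704/47

Pre-subsidy: 635 - 7p = -32 + 2.4p gives p* = 3335/47, q* = 6500/47.
With the subsidy, sellers receive ps = pb + 41 for each unit, where pb is the price buyers pay.
Supply in terms of pb becomes qs = -32 + 2.4(pb + 41) = 66.4 + 2.4pb. Setting this equal to demand: 635 - 7pb = 66.4 + 2.4pb, so pb = 2843/47.
Sellers receive ps = 2843/47 + 41 = 4770/47; q' = 635 − 7·(2843/47) = 9944/47.
Government outlay = subsidy × quantity = 41 × 9944/47 = 407704/47.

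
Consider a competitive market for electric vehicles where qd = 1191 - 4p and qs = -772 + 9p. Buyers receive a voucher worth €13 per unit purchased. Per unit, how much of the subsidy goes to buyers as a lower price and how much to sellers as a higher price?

Pre-subsidy: 1191 - 4p = -772 + 9p gives p* = 151, q* = 587.
With the rebate, buyers effectively pay pb = ps − 13, where ps is the price sellers receive.
Demand in terms of ps becomes qd = 1191 − 4(ps − 13) = 1243 - 4ps. Setting this equal to supply: 1243 - 4ps = -772 + 9ps, so ps = 155.
Buyers pay pb = 155 − 13 = 142; q' = -772 + 9·155 = 623.
Buyers' price falls by p* − pb = 151 − 142 = 9; sellers' price rises by ps − p* = 155 − 151 = 4.

Buyers gain €9 per unit; sellers gain €4 per unit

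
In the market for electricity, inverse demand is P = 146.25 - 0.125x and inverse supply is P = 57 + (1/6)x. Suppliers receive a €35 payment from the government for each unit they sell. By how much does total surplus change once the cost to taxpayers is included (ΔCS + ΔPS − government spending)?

Net change in total surplus = -€2100

Pre-subsidy: 146.25 - 0.125x = 57 + (1/6)x gives x* = 306 and P* = 108.
With the subsidy, sellers receive Ps = Pb + 35 for each unit, where Pb is the price buyers pay.
On the curves, Pb = 146.25 - 0.125x and Ps = 57 + (1/6)x; the wedge Ps − Pb = 35 gives 57 + (1/6)x − (146.25 - 0.125x) = 35, so x' = 426.
Then Pb = 146.25 − 0.125·426 = 93 and Ps = 57 + (1/6)·426 = 128.
ΔCS = ½(306 + 426)(108 − 93) = 5490; ΔPS = ½(306 + 426)(128 − 108) = 7320.
Government spending = 35 × 426 = 14910.
Net change = 5490 + 7320 − 14910 = -2100. The loss equals the DWL triangle ½·35·120.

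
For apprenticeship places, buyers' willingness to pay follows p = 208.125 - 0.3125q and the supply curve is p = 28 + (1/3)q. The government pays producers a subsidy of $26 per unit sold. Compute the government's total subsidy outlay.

Government cost = 257244/31

Pre-subsidy: 208.125 - 0.3125q = 28 + (1/3)q gives q* = 8646/31 and p* = 3750/31.
With the subsidy, sellers receive ps = pb + 26 for each unit, where pb is the price buyers pay.
On the curves, pb = 208.125 - 0.3125q and ps = 28 + (1/3)q; the wedge ps − pb = 26 gives 28 + (1/3)q − (208.125 - 0.3125q) = 26, so q' = 9894/31.
Then pb = 208.125 − 0.3125·(9894/31) = 3360/31 and ps = 28 + (1/3)·(9894/31) = 4166/31.
Government outlay = subsidy × quantity = 26 × 9894/31 = 257244/31.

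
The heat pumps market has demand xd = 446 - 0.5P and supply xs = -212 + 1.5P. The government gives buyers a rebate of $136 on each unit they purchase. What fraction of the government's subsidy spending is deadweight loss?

Pre-subsidy: 446 - 0.5P = -212 + 1.5P gives P* = 329, x* = 281.5.
With the rebate, buyers effectively pay Pb = Ps − 136, where Ps is the price sellers receive.
Demand in terms of Ps becomes xd = 446 − 0.5(Ps − 136) = 514 - 0.5Ps. Setting this equal to supply: 514 - 0.5Ps = -212 + 1.5Ps, so Ps = 363.
Buyers pay Pb = 363 − 136 = 227; x' = -212 + 1.5·363 = 332.5.
ΔCS = ½(281.5 + 332.5)(329 − 227) = 31314; ΔPS = ½(281.5 + 332.5)(363 − 329) = 10438.
Government spending = 136 × 332.5 = 45220.
DWL = ½ × 136 × (332.5 − 281.5) = 3468; fraction = 3468 / 45220 = 51/665.

DWL / government spending = 51/665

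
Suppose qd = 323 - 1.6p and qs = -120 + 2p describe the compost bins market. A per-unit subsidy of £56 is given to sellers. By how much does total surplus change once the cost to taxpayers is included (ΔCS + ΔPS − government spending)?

Pre-subsidy: 323 - 1.6p = -120 + 2p gives p* = 2215/18, q* = 1135/9.
With the subsidy, sellers receive ps = pb + 56 for each unit, where pb is the price buyers pay.
Supply in terms of pb becomes qs = -120 + 2(pb + 56) = -8 + 2pb. Setting this equal to demand: 323 - 1.6pb = -8 + 2pb, so pb = 1655/18.
Sellers receive ps = 1655/18 + 56 = 2663/18; q' = 323 − 1.6·(1655/18) = 1583/9.
ΔCS = ½(1135/9 + 1583/9)(2215/18 − 1655/18) = 42280/9; ΔPS = ½(1135/9 + 1583/9)(2663/18 − 2215/18) = 33824/9.
Government spending = 56 × 1583/9 = 88648/9.
Net change = 42280/9 + 33824/9 − 88648/9 = -12544/9. The loss equals the DWL triangle ½·56·448/9.

Net change in total surplus = -12544/9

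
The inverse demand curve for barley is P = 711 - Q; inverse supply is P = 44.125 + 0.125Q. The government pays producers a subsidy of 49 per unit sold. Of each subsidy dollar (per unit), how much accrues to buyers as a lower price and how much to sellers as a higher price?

Buyers gain 392/9 per unit; sellers gain 49/9 per unit

Pre-subsidy: 711 - Q = 44.125 + 0.125Q gives Q* = 5335/9 and P* = 1064/9.
With the subsidy, sellers receive Ps = Pb + 49 for each unit, where Pb is the price buyers pay.
On the curves, Pb = 711 - Q and Ps = 44.125 + 0.125Q; the wedge Ps − Pb = 49 gives 44.125 + 0.125Q − (711 - Q) = 49, so Q' = 1909/3.
Then Pb = 711 − 1·(1909/3) = 224/3 and Ps = 44.125 + 0.125·(1909/3) = 371/3.
Buyers' price falls by P* − Pb = 1064/9 − 224/3 = 392/9; sellers' price rises by Ps − P* = 371/3 − 1064/9 = 49/9.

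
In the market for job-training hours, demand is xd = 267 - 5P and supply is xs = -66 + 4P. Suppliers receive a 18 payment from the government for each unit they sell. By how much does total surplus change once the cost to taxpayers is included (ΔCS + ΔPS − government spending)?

Pre-subsidy: 267 - 5P = -66 + 4P gives P* = 37, x* = 82.
With the subsidy, sellers receive Ps = Pb + 18 for each unit, where Pb is the price buyers pay.
Supply in terms of Pb becomes xs = -66 + 4(Pb + 18) = 6 + 4Pb. Setting this equal to demand: 267 - 5Pb = 6 + 4Pb, so Pb = 29.
Sellers receive Ps = 29 + 18 = 47; x' = 267 − 5·29 = 122.
ΔCS = ½(82 + 122)(37 − 29) = 816; ΔPS = ½(82 + 122)(47 − 37) = 1020.
Government spending = 18 × 122 = 2196.
Net change = 816 + 1020 − 2196 = -360. The loss equals the DWL triangle ½·18·40.

Net change in total surplus = -360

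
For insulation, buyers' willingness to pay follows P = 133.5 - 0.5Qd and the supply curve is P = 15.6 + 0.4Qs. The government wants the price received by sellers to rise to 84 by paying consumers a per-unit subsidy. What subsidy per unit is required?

Required subsidy s = 36 per unit

At a seller price of 84, quantity supplied is -39 + 2.5·84 = 171.
Buyers absorb 171 only when they pay Pb = 133.5 − 0.5·171 = 48.
s = Ps − Pb = 84 − 48 = 36.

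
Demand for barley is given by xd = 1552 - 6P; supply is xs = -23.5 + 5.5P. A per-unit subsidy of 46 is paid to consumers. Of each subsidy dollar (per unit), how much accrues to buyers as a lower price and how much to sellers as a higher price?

Pre-subsidy: 1552 - 6P = -23.5 + 5.5P gives P* = 137, x* = 730.
With the rebate, buyers effectively pay Pb = Ps − 46, where Ps is the price sellers receive.
Demand in terms of Ps becomes xd = 1552 − 6(Ps − 46) = 1828 - 6Ps. Setting this equal to supply: 1828 - 6Ps = -23.5 + 5.5Ps, so Ps = 161.
Buyers pay Pb = 161 − 46 = 115; x' = -23.5 + 5.5·161 = 862.
Buyers' price falls by P* − Pb = 137 − 115 = 22; sellers' price rises by Ps − P* = 161 − 137 = 24.

Buyers gain 22 per unit; sellers gain 24 per unit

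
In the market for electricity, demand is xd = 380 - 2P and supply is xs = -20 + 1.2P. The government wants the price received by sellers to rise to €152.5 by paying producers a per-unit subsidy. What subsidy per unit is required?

Required subsidy s = €44 per unit

At a seller price of 152.5, quantity supplied is -20 + 1.2·152.5 = 163.
Buyers absorb 163 only when they pay Pb with 380 − 2·Pb = 163, i.e. Pb = 108.5.
s = Ps − Pb = 152.5 − 108.5 = 44.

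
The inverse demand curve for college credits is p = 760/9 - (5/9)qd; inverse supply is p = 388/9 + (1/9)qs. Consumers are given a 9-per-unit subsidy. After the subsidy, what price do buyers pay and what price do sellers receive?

Pre-subsidy: 760/9 - (5/9)q = 388/9 + (1/9)q gives q* = 62 and p* = 50.
With the rebate, buyers effectively pay pb = ps − 9, where ps is the price sellers receive.
On the curves, pb = 760/9 - (5/9)q and ps = 388/9 + (1/9)q; the wedge ps − pb = 9 gives 388/9 + (1/9)q − (760/9 - (5/9)q) = 9, so q' = 75.5.
Then pb = 760/9 − (5/9)·75.5 = 42.5 and ps = 388/9 + (1/9)·75.5 = 51.5.

Buyers pay 42.5; sellers receive 51.5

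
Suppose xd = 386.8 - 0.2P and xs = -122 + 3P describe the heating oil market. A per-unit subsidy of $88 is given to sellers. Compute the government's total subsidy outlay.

Government cost = $32692

Pre-subsidy: 386.8 - 0.2P = -122 + 3P gives P* = 159, x* = 355.
With the subsidy, sellers receive Ps = Pb + 88 for each unit, where Pb is the price buyers pay.
Supply in terms of Pb becomes xs = -122 + 3(Pb + 88) = 142 + 3Pb. Setting this equal to demand: 386.8 - 0.2Pb = 142 + 3Pb, so Pb = 76.5.
Sellers receive Ps = 76.5 + 88 = 164.5; x' = 386.8 − 0.2·76.5 = 371.5.
Government outlay = subsidy × quantity = 88 × 371.5 = 32692.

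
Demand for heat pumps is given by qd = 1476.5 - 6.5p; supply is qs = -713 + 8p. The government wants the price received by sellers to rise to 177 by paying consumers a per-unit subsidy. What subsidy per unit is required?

Required subsidy s = 58 per unit

At a seller price of 177, quantity supplied is -713 + 8·177 = 703.
Buyers absorb 703 only when they pay pb with 1476.5 − 6.5·pb = 703, i.e. pb = 119.
s = ps − pb = 177 − 119 = 58.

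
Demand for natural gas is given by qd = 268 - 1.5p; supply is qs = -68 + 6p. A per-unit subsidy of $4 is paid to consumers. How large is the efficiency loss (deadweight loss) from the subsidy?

Pre-subsidy: 268 - 1.5p = -68 + 6p gives p* = 44.8, q* = 200.8.
With the rebate, buyers effectively pay pb = ps − 4, where ps is the price sellers receive.
Demand in terms of ps becomes qd = 268 − 1.5(ps − 4) = 274 - 1.5ps. Setting this equal to supply: 274 - 1.5ps = -68 + 6ps, so ps = 45.6.
Buyers pay pb = 45.6 − 4 = 41.6; q' = -68 + 6·45.6 = 205.6.
The subsidy expands output by 205.6 − 200.8 = 4.8 past the efficient level; on those units the gap between marginal cost and willingness to pay runs from 0 up to 4.
DWL = ½ × 4 × 4.8 = 9.6.

Deadweight loss = $9.6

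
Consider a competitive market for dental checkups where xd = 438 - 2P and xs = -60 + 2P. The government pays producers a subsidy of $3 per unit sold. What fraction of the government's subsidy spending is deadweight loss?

DWL / government spending = 0.0078125

Pre-subsidy: 438 - 2P = -60 + 2P gives P* = 124.5, x* = 189.
With the subsidy, sellers receive Ps = Pb + 3 for each unit, where Pb is the price buyers pay.
Supply in terms of Pb becomes xs = -60 + 2(Pb + 3) = -54 + 2Pb. Setting this equal to demand: 438 - 2Pb = -54 + 2Pb, so Pb = 123.
Sellers receive Ps = 123 + 3 = 126; x' = 438 − 2·123 = 192.
ΔCS = ½(189 + 192)(124.5 − 123) = 285.75; ΔPS = ½(189 + 192)(126 − 124.5) = 285.75.
Government spending = 3 × 192 = 576.
DWL = ½ × 3 × (192 − 189) = 4.5; fraction = 4.5 / 576 = 0.0078125.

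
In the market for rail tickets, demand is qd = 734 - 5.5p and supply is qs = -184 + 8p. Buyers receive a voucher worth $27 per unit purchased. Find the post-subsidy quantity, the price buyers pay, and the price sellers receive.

Pre-subsidy: 734 - 5.5p = -184 + 8p gives p* = 68, q* = 360.
With the rebate, buyers effectively pay pb = ps − 27, where ps is the price sellers receive.
Demand in terms of ps becomes qd = 734 − 5.5(ps − 27) = 882.5 - 5.5ps. Setting this equal to supply: 882.5 - 5.5ps = -184 + 8ps, so ps = 79.
Buyers pay pb = 79 − 27 = 52; q' = -184 + 8·79 = 448.

q' = 448; buyers pay $52; sellers receive $79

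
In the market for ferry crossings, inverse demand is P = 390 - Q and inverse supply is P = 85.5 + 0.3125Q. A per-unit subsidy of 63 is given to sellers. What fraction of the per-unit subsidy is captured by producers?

Producer share = 5/21

Pre-subsidy: 390 - Q = 85.5 + 0.3125Q gives Q* = 232 and P* = 158.
With the subsidy, sellers receive Ps = Pb + 63 for each unit, where Pb is the price buyers pay.
On the curves, Pb = 390 - Q and Ps = 85.5 + 0.3125Q; the wedge Ps − Pb = 63 gives 85.5 + 0.3125Q − (390 - Q) = 63, so Q' = 280.
Then Pb = 390 − 1·280 = 110 and Ps = 85.5 + 0.3125·280 = 173.
Buyers' price falls by P* − Pb = 158 − 110 = 48; sellers' price rises by Ps − P* = 173 − 158 = 15.
So producers capture 15/63 = 5/21 of each unit of subsidy.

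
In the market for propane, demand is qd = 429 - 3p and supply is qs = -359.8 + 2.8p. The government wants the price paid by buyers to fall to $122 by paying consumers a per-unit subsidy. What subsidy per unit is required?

Required subsidy s = $29 per unit

At a buyer price of 122, quantity demanded is 429 − 3·122 = 63.
Sellers supply 63 only when they receive ps with -359.8 + 2.8·ps = 63, i.e. ps = 151.
s = ps − pb = 151 − 122 = 29.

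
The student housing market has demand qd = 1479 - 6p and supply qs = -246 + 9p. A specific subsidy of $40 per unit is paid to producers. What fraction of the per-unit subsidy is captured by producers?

Producer share = 0.4

Pre-subsidy: 1479 - 6p = -246 + 9p gives p* = 115, q* = 789.
With the subsidy, sellers receive ps = pb + 40 for each unit, where pb is the price buyers pay.
Supply in terms of pb becomes qs = -246 + 9(pb + 40) = 114 + 9pb. Setting this equal to demand: 1479 - 6pb = 114 + 9pb, so pb = 91.
Sellers receive ps = 91 + 40 = 131; q' = 1479 − 6·91 = 933.
Buyers' price falls by p* − pb = 115 − 91 = 24; sellers' price rises by ps − p* = 131 − 115 = 16.
So producers capture 16/40 = 0.4 of each unit of subsidy.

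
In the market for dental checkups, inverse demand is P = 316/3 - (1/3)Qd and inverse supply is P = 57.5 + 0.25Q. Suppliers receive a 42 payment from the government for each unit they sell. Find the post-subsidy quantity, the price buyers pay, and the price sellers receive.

Q' = 154; buyers pay 54; sellers receive 96

Pre-subsidy: 316/3 - (1/3)Q = 57.5 + 0.25Q gives Q* = 82 and P* = 78.
With the subsidy, sellers receive Ps = Pb + 42 for each unit, where Pb is the price buyers pay.
On the curves, Pb = 316/3 - (1/3)Q and Ps = 57.5 + 0.25Q; the wedge Ps − Pb = 42 gives 57.5 + 0.25Q − (316/3 - (1/3)Q) = 42, so Q' = 154.
Then Pb = 316/3 − (1/3)·154 = 54 and Ps = 57.5 + 0.25·154 = 96.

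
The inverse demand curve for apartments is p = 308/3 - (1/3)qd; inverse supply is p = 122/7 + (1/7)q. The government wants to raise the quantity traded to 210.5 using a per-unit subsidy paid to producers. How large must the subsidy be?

At q = 210.5, from the demand curve buyers pay pb = 308/3 − (1/3)·210.5 = 32.5; from the supply curve sellers need ps = 122/7 + (1/7)·210.5 = 47.5.
The subsidy must fill the gap: s = ps − pb = 47.5 − 32.5 = 15.

Required subsidy s = 15 per unit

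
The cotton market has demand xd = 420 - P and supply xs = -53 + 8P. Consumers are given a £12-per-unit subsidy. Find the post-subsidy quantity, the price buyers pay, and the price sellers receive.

Pre-subsidy: 420 - P = -53 + 8P gives P* = 473/9, x* = 3307/9.
With the rebate, buyers effectively pay Pb = Ps − 12, where Ps is the price sellers receive.
Demand in terms of Ps becomes xd = 420 − 1(Ps − 12) = 432 - Ps. Setting this equal to supply: 432 - Ps = -53 + 8Ps, so Ps = 485/9.
Buyers pay Pb = 485/9 − 12 = 377/9; x' = -53 + 8·(485/9) = 3403/9.

x' = 3403/9; buyers pay 377/9; sellers receive 485/9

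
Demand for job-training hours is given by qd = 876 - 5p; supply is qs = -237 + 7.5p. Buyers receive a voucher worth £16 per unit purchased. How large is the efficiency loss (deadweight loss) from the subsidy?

Pre-subsidy: 876 - 5p = -237 + 7.5p gives p* = 89.04, q* = 430.8.
With the rebate, buyers effectively pay pb = ps − 16, where ps is the price sellers receive.
Demand in terms of ps becomes qd = 876 − 5(ps − 16) = 956 - 5ps. Setting this equal to supply: 956 - 5ps = -237 + 7.5ps, so ps = 95.44.
Buyers pay pb = 95.44 − 16 = 79.44; q' = -237 + 7.5·95.44 = 478.8.
The subsidy expands output by 478.8 − 430.8 = 48 past the efficient level; on those units the gap between marginal cost and willingness to pay runs from 0 up to 16.
DWL = ½ × 16 × 48 = 384.

Deadweight loss = £384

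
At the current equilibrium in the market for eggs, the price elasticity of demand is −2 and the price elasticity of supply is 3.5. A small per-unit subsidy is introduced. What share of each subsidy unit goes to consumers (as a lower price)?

Consumer share = 7/11

For a small subsidy around the equilibrium, the benefit split depends on the relative slopes, which at a point are proportional to the elasticities.
Buyer share = εs/(εs + |εd|) = 3.5/(3.5 + 2) = 7/11; seller share = |εd|/(εs + |εd|) = 4/11.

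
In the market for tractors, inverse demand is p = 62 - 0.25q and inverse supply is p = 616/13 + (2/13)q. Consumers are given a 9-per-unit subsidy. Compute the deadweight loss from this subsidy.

Deadweight loss = 702/7

Pre-subsidy: 62 - 0.25q = 616/13 + (2/13)q gives q* = 760/21 and p* = 1112/21.
With the rebate, buyers effectively pay pb = ps − 9, where ps is the price sellers receive.
On the curves, pb = 62 - 0.25q and ps = 616/13 + (2/13)q; the wedge ps − pb = 9 gives 616/13 + (2/13)q − (62 - 0.25q) = 9, so q' = 1228/21.
Then pb = 62 − 0.25·(1228/21) = 995/21 and ps = 616/13 + (2/13)·(1228/21) = 1184/21.
The subsidy expands output by 1228/21 − 760/21 = 156/7 past the efficient level; on those units the gap between marginal cost and willingness to pay runs from 0 up to 9.
DWL = ½ × 9 × 156/7 = 702/7.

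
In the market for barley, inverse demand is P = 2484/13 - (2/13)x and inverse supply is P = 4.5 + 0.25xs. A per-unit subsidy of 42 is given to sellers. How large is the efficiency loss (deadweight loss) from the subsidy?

Deadweight loss = 2184

Pre-subsidy: 2484/13 - (2/13)x = 4.5 + 0.25x gives x* = 462 and P* = 120.
With the subsidy, sellers receive Ps = Pb + 42 for each unit, where Pb is the price buyers pay.
On the curves, Pb = 2484/13 - (2/13)x and Ps = 4.5 + 0.25x; the wedge Ps − Pb = 42 gives 4.5 + 0.25x − (2484/13 - (2/13)x) = 42, so x' = 566.
Then Pb = 2484/13 − (2/13)·566 = 104 and Ps = 4.5 + 0.25·566 = 146.
The subsidy expands output by 566 − 462 = 104 past the efficient level; on those units the gap between marginal cost and willingness to pay runs from 0 up to 42.
DWL = ½ × 42 × 104 = 2184.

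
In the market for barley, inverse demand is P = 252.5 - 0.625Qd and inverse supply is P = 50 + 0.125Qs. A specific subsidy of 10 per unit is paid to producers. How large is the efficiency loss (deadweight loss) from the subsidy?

Deadweight loss = 200/3

Pre-subsidy: 252.5 - 0.625Q = 50 + 0.125Q gives Q* = 270 and P* = 83.75.
With the subsidy, sellers receive Ps = Pb + 10 for each unit, where Pb is the price buyers pay.
On the curves, Pb = 252.5 - 0.625Q and Ps = 50 + 0.125Q; the wedge Ps − Pb = 10 gives 50 + 0.125Q − (252.5 - 0.625Q) = 10, so Q' = 850/3.
Then Pb = 252.5 − 0.625·(850/3) = 905/12 and Ps = 50 + 0.125·(850/3) = 1025/12.
The subsidy expands output by 850/3 − 270 = 40/3 past the efficient level; on those units the gap between marginal cost and willingness to pay runs from 0 up to 10.
DWL = ½ × 10 × 40/3 = 200/3.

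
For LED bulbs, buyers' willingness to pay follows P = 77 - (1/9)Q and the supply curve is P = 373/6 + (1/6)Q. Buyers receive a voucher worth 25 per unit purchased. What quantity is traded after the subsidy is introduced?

Q' = 143.4

Pre-subsidy: 77 - (1/9)Q = 373/6 + (1/6)Q gives Q* = 53.4 and P* = 1066/15.
With the rebate, buyers effectively pay Pb = Ps − 25, where Ps is the price sellers receive.
On the curves, Pb = 77 - (1/9)Q and Ps = 373/6 + (1/6)Q; the wedge Ps − Pb = 25 gives 373/6 + (1/6)Q − (77 - (1/9)Q) = 25, so Q' = 143.4.
Then Pb = 77 − (1/9)·143.4 = 916/15 and Ps = 373/6 + (1/6)·143.4 = 1291/15.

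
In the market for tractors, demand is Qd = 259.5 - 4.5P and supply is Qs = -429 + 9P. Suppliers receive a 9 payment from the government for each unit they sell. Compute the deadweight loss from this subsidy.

Pre-subsidy: 259.5 - 4.5P = -429 + 9P gives P* = 51, Q* = 30.
With the subsidy, sellers receive Ps = Pb + 9 for each unit, where Pb is the price buyers pay.
Supply in terms of Pb becomes Qs = -429 + 9(Pb + 9) = -348 + 9Pb. Setting this equal to demand: 259.5 - 4.5Pb = -348 + 9Pb, so Pb = 45.
Sellers receive Ps = 45 + 9 = 54; Q' = 259.5 − 4.5·45 = 57.
The subsidy expands output by 57 − 30 = 27 past the efficient level; on those units the gap between marginal cost and willingness to pay runs from 0 up to 9.
DWL = ½ × 9 × 27 = 121.5.

Deadweight loss = 121.5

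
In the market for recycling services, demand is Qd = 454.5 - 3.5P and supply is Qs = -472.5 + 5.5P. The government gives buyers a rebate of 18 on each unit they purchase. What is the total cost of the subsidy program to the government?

Pre-subsidy: 454.5 - 3.5P = -472.5 + 5.5P gives P* = 103, Q* = 94.
With the rebate, buyers effectively pay Pb = Ps − 18, where Ps is the price sellers receive.
Demand in terms of Ps becomes Qd = 454.5 − 3.5(Ps − 18) = 517.5 - 3.5Ps. Setting this equal to supply: 517.5 - 3.5Ps = -472.5 + 5.5Ps, so Ps = 110.
Buyers pay Pb = 110 − 18 = 92; Q' = -472.5 + 5.5·110 = 132.5.
Government outlay = subsidy × quantity = 18 × 132.5 = 2385.

Government cost = 2385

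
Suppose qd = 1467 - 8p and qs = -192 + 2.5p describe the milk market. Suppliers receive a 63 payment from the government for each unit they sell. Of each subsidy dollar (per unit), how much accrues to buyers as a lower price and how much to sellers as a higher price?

Buyers gain 15 per unit; sellers gain 48 per unit

Pre-subsidy: 1467 - 8p = -192 + 2.5p gives p* = 158, q* = 203.
With the subsidy, sellers receive ps = pb + 63 for each unit, where pb is the price buyers pay.
Supply in terms of pb becomes qs = -192 + 2.5(pb + 63) = -34.5 + 2.5pb. Setting this equal to demand: 1467 - 8pb = -34.5 + 2.5pb, so pb = 143.
Sellers receive ps = 143 + 63 = 206; q' = 1467 − 8·143 = 323.
Buyers' price falls by p* − pb = 158 − 143 = 15; sellers' price rises by ps − p* = 206 − 158 = 48.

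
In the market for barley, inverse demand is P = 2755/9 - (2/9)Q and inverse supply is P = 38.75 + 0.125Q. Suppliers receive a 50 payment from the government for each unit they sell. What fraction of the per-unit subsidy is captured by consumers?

Pre-subsidy: 2755/9 - (2/9)Q = 38.75 + 0.125Q gives Q* = 770 and P* = 135.
With the subsidy, sellers receive Ps = Pb + 50 for each unit, where Pb is the price buyers pay.
On the curves, Pb = 2755/9 - (2/9)Q and Ps = 38.75 + 0.125Q; the wedge Ps − Pb = 50 gives 38.75 + 0.125Q − (2755/9 - (2/9)Q) = 50, so Q' = 914.
Then Pb = 2755/9 − (2/9)·914 = 103 and Ps = 38.75 + 0.125·914 = 153.
Buyers' price falls by P* − Pb = 135 − 103 = 32; sellers' price rises by Ps − P* = 153 − 135 = 18.
So consumers capture 32/50 = 0.64 of each unit of subsidy.

Consumer share = 0.64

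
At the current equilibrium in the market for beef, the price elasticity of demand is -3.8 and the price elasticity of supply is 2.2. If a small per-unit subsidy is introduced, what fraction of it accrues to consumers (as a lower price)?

For a small subsidy around the equilibrium, the benefit split depends on the relative slopes, which at a point are proportional to the elasticities.
Buyer share = εs/(εs + |εd|) = 2.2/(2.2 + 3.8) = 11/30; seller share = |εd|/(εs + |εd|) = 19/30.

Consumer share = 11/30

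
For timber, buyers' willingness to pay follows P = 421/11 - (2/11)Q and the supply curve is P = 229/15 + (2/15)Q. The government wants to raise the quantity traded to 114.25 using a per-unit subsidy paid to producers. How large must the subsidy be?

At Q = 114.25, from the demand curve buyers pay Pb = 421/11 − (2/11)·114.25 = 17.5; from the supply curve sellers need Ps = 229/15 + (2/15)·114.25 = 30.5.
The subsidy must fill the gap: s = Ps − Pb = 30.5 − 17.5 = 13.

Required subsidy s = 13 per unit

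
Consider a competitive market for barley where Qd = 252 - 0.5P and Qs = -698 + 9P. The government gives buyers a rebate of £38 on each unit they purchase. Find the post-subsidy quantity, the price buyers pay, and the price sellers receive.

Pre-subsidy: 252 - 0.5P = -698 + 9P gives P* = 100, Q* = 202.
With the rebate, buyers effectively pay Pb = Ps − 38, where Ps is the price sellers receive.
Demand in terms of Ps becomes Qd = 252 − 0.5(Ps − 38) = 271 - 0.5Ps. Setting this equal to supply: 271 - 0.5Ps = -698 + 9Ps, so Ps = 102.
Buyers pay Pb = 102 − 38 = 64; Q' = -698 + 9·102 = 220.

Q' = 220; buyers pay £64; sellers receive £102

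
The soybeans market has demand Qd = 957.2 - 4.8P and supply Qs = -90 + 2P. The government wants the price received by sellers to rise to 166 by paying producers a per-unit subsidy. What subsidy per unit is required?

At a seller price of 166, quantity supplied is -90 + 2·166 = 242.
Buyers absorb 242 only when they pay Pb with 957.2 − 4.8·Pb = 242, i.e. Pb = 149.
s = Ps − Pb = 166 − 149 = 17.

Required subsidy s = 17 per unit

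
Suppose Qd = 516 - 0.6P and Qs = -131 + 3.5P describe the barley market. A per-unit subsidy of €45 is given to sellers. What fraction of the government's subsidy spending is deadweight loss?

DWL / government spending = 315/12146

Pre-subsidy: 516 - 0.6P = -131 + 3.5P gives P* = 6470/41, Q* = 17274/41.
With the subsidy, sellers receive Ps = Pb + 45 for each unit, where Pb is the price buyers pay.
Supply in terms of Pb becomes Qs = -131 + 3.5(Pb + 45) = 26.5 + 3.5Pb. Setting this equal to demand: 516 - 0.6Pb = 26.5 + 3.5Pb, so Pb = 4895/41.
Sellers receive Ps = 4895/41 + 45 = 6740/41; Q' = 516 − 0.6·(4895/41) = 18219/41.
ΔCS = ½(17274/41 + 18219/41)(6470/41 − 4895/41) = 55901475/3362; ΔPS = ½(17274/41 + 18219/41)(6740/41 − 6470/41) = 4791555/1681.
Government spending = 45 × 18219/41 = 819855/41.
DWL = ½ × 45 × (18219/41 − 17274/41) = 42525/82; fraction = (42525/82) / (819855/41) = 315/12146.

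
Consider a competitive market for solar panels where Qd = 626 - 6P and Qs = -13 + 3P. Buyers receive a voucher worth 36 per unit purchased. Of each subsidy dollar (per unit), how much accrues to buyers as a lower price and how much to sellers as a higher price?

Buyers gain 12 per unit; sellers gain 24 per unit

Pre-subsidy: 626 - 6P = -13 + 3P gives P* = 71, Q* = 200.
With the rebate, buyers effectively pay Pb = Ps − 36, where Ps is the price sellers receive.
Demand in terms of Ps becomes Qd = 626 − 6(Ps − 36) = 842 - 6Ps. Setting this equal to supply: 842 - 6Ps = -13 + 3Ps, so Ps = 95.
Buyers pay Pb = 95 − 36 = 59; Q' = -13 + 3·95 = 272.
Buyers' price falls by P* − Pb = 71 − 59 = 12; sellers' price rises by Ps − P* = 95 − 71 = 24.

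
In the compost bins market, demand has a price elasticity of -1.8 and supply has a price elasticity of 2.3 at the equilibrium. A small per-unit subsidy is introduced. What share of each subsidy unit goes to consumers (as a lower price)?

For a small subsidy around the equilibrium, the benefit split depends on the relative slopes, which at a point are proportional to the elasticities.
Buyer share = εs/(εs + |εd|) = 2.3/(2.3 + 1.8) = 23/41; seller share = |εd|/(εs + |εd|) = 18/41.

Consumer share = 23/41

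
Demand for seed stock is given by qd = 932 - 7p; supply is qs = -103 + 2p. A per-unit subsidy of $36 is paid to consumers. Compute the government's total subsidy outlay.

Pre-subsidy: 932 - 7p = -103 + 2p gives p* = 115, q* = 127.
With the rebate, buyers effectively pay pb = ps − 36, where ps is the price sellers receive.
Demand in terms of ps becomes qd = 932 − 7(ps − 36) = 1184 - 7ps. Setting this equal to supply: 1184 - 7ps = -103 + 2ps, so ps = 143.
Buyers pay pb = 143 − 36 = 107; q' = -103 + 2·143 = 183.
Government outlay = subsidy × quantity = 36 × 183 = 6588.

Government cost = $6588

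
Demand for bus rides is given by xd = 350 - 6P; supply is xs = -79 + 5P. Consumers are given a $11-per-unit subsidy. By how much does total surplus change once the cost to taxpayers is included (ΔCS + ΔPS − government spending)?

Pre-subsidy: 350 - 6P = -79 + 5P gives P* = 39, x* = 116.
With the rebate, buyers effectively pay Pb = Ps − 11, where Ps is the price sellers receive.
Demand in terms of Ps becomes xd = 350 − 6(Ps − 11) = 416 - 6Ps. Setting this equal to supply: 416 - 6Ps = -79 + 5Ps, so Ps = 45.
Buyers pay Pb = 45 − 11 = 34; x' = -79 + 5·45 = 146.
ΔCS = ½(116 + 146)(39 − 34) = 655; ΔPS = ½(116 + 146)(45 − 39) = 786.
Government spending = 11 × 146 = 1606.
Net change = 655 + 786 − 1606 = -165. The loss equals the DWL triangle ½·11·30.

Net change in total surplus = -$165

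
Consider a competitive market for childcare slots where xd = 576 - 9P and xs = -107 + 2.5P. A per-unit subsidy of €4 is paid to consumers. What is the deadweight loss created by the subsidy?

Deadweight loss = 360/23

Pre-subsidy: 576 - 9P = -107 + 2.5P gives P* = 1366/23, x* = 954/23.
With the rebate, buyers effectively pay Pb = Ps − 4, where Ps is the price sellers receive.
Demand in terms of Ps becomes xd = 576 − 9(Ps − 4) = 612 - 9Ps. Setting this equal to supply: 612 - 9Ps = -107 + 2.5Ps, so Ps = 1438/23.
Buyers pay Pb = 1438/23 − 4 = 1346/23; x' = -107 + 2.5·(1438/23) = 1134/23.
The subsidy expands output by 1134/23 − 954/23 = 180/23 past the efficient level; on those units the gap between marginal cost and willingness to pay runs from 0 up to 4.
DWL = ½ × 4 × 180/23 = 360/23.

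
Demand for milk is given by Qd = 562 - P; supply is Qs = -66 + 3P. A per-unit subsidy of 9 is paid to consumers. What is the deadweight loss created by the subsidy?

Pre-subsidy: 562 - P = -66 + 3P gives P* = 157, Q* = 405.
With the rebate, buyers effectively pay Pb = Ps − 9, where Ps is the price sellers receive.
Demand in terms of Ps becomes Qd = 562 − 1(Ps − 9) = 571 - Ps. Setting this equal to supply: 571 - Ps = -66 + 3Ps, so Ps = 159.25.
Buyers pay Pb = 159.25 − 9 = 150.25; Q' = -66 + 3·159.25 = 411.75.
The subsidy expands output by 411.75 − 405 = 6.75 past the efficient level; on those units the gap between marginal cost and willingness to pay runs from 0 up to 9.
DWL = ½ × 9 × 6.75 = 30.375.

Deadweight loss = 30.375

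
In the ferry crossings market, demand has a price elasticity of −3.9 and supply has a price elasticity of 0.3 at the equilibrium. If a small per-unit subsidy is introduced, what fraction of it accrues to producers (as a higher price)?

Producer share = 13/14

For a small subsidy around the equilibrium, the benefit split depends on the relative slopes, which at a point are proportional to the elasticities.
Buyer share = εs/(εs + |εd|) = 0.3/(0.3 + 3.9) = 1/14; seller share = |εd|/(εs + |εd|) = 13/14.
So producers capture 13/14 of the subsidy.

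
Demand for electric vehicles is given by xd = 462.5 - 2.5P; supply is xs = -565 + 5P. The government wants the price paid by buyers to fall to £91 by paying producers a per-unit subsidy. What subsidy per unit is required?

Required subsidy s = £69 per unit

At a buyer price of 91, quantity demanded is 462.5 − 2.5·91 = 235.
Sellers supply 235 only when they receive Ps with -565 + 5·Ps = 235, i.e. Ps = 160.
s = Ps − Pb = 160 − 91 = 69.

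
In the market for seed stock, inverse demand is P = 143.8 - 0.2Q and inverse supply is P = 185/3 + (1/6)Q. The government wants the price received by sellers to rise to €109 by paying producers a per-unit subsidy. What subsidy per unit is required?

Required subsidy s = €22 per unit

At a seller price of 109, quantity supplied is -370 + 6·109 = 284.
Buyers absorb 284 only when they pay Pb = 143.8 − 0.2·284 = 87.
s = Ps − Pb = 109 − 87 = 22.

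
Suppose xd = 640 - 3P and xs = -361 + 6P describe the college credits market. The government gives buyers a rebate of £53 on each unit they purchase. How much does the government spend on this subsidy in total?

Government cost = 65561/3

Pre-subsidy: 640 - 3P = -361 + 6P gives P* = 1001/9, x* = 919/3.
With the rebate, buyers effectively pay Pb = Ps − 53, where Ps is the price sellers receive.
Demand in terms of Ps becomes xd = 640 − 3(Ps − 53) = 799 - 3Ps. Setting this equal to supply: 799 - 3Ps = -361 + 6Ps, so Ps = 1160/9.
Buyers pay Pb = 1160/9 − 53 = 683/9; x' = -361 + 6·(1160/9) = 1237/3.
Government outlay = subsidy × quantity = 53 × 1237/3 = 65561/3.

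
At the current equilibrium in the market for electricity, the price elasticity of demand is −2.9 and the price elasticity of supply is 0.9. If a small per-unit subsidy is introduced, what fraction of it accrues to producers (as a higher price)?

For a small subsidy around the equilibrium, the benefit split depends on the relative slopes, which at a point are proportional to the elasticities.
Buyer share = εs/(εs + |εd|) = 0.9/(0.9 + 2.9) = 9/38; seller share = |εd|/(εs + |εd|) = 29/38.
So producers capture 29/38 of the subsidy.

Producer share = 29/38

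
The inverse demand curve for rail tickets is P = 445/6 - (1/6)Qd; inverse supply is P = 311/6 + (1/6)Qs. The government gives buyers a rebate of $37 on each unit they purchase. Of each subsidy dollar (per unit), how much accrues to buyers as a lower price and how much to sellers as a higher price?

Buyers gain $18.5 per unit; sellers gain $18.5 per unit

Pre-subsidy: 445/6 - (1/6)Q = 311/6 + (1/6)Q gives Q* = 67 and P* = 63.
With the rebate, buyers effectively pay Pb = Ps − 37, where Ps is the price sellers receive.
On the curves, Pb = 445/6 - (1/6)Q and Ps = 311/6 + (1/6)Q; the wedge Ps − Pb = 37 gives 311/6 + (1/6)Q − (445/6 - (1/6)Q) = 37, so Q' = 178.
Then Pb = 445/6 − (1/6)·178 = 44.5 and Ps = 311/6 + (1/6)·178 = 81.5.
Buyers' price falls by P* − Pb = 63 − 44.5 = 18.5; sellers' price rises by Ps − P* = 81.5 − 63 = 18.5.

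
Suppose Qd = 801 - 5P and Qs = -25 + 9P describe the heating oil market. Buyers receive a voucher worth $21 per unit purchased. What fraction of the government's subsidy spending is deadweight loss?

DWL / government spending = 135/2294

Pre-subsidy: 801 - 5P = -25 + 9P gives P* = 59, Q* = 506.
With the rebate, buyers effectively pay Pb = Ps − 21, where Ps is the price sellers receive.
Demand in terms of Ps becomes Qd = 801 − 5(Ps − 21) = 906 - 5Ps. Setting this equal to supply: 906 - 5Ps = -25 + 9Ps, so Ps = 66.5.
Buyers pay Pb = 66.5 − 21 = 45.5; Q' = -25 + 9·66.5 = 573.5.
ΔCS = ½(506 + 573.5)(59 − 45.5) = 7286.625; ΔPS = ½(506 + 573.5)(66.5 − 59) = 4048.125.
Government spending = 21 × 573.5 = 12043.5.
DWL = ½ × 21 × (573.5 − 506) = 708.75; fraction = 708.75 / 12043.5 = 135/2294.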